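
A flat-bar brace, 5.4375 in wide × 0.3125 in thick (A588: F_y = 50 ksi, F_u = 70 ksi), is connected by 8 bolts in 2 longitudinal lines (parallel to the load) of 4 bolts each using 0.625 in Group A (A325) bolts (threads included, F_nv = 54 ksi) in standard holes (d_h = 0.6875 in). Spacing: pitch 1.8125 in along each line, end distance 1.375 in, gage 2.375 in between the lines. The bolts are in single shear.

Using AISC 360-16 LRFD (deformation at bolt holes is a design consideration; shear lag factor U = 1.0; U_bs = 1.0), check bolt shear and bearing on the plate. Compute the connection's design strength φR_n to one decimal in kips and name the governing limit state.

99.4 kips (bolt shear governs)

Bolt shear: A_b = π(0.625)²/4 = 0.3068 in². φR_n = 0.75 × 54 × 0.3068 × 8 × 1 = 99.4 kips.
Bearing (0.3125 in plate, F_u = 70 ksi): end bolts L_c = 1.375 − 0.6875/2 = 1.03125, R_n = min(1.2×1.03125×0.3125×70, 2.4×0.625×0.3125×70) = 27.07 kips/bolt; interior L_c = 1.8125 − 0.6875 = 1.125, R_n = 29.531 kips/bolt. φR_n = 0.75 × (2×27.07 + 6×29.531) = 173.5 kips.
Governing: min(99.4, 173.5) = 99.4 kips → bolt shear.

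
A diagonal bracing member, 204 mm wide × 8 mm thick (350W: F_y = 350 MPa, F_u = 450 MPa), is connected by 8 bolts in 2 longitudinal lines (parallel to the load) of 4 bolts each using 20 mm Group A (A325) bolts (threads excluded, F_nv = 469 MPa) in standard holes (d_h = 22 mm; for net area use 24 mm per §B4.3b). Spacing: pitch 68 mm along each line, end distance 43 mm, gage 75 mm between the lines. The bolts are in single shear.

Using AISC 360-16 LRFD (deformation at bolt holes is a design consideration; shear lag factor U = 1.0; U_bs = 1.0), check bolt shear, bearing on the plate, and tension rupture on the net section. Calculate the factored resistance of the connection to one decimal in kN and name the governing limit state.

421.2 kN (net-section rupture governs)

Bolt shear: A_b = π(20)²/4 = 314.16 mm². φR_n = 0.75 × 469 × 314.16 × 8 × 1 = 884.0 kN.
Bearing (8 mm plate, F_u = 450 MPa): end bolts L_c = 43 − 22/2 = 32, R_n = min(1.2×32×8×450, 2.4×20×8×450) = 138.24 kN/bolt; interior L_c = 68 − 22 = 46, R_n = 172.8 kN/bolt. φR_n = 0.75 × (2×138.24 + 6×172.8) = 985.0 kN.
Tension rupture (net): A_n = (204 − 2×24)×8 = 1248 mm² (U = 1.0, A_e = A_n). φR_n = 0.75 × 450 × 1248 = 421.2 kN.
Governing: min(884.0, 985.0, 421.2) = 421.2 kN → net-section rupture.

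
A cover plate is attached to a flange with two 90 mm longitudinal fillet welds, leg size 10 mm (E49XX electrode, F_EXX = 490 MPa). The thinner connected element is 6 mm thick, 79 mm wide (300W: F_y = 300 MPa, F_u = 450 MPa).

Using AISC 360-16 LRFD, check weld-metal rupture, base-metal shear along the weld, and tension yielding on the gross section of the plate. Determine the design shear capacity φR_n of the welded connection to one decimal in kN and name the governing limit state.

Weld metal: throat = 0.707×10 = 7.07 mm, L = 2×90 = 180 mm. φR_n = 0.75 × 0.6 × 490 × 7.07 × 180 = 280.6 kN.
Base metal shear (6 mm plate): yield φR_n = 1.0×0.6×300×6×180 = 194.4 kN; rupture φR_n = 0.75×0.6×450×6×180 = 218.7 kN; take 194.4 kN (yield).
Tension yield (gross): A_g = 79×6 = 474 mm². φR_n = 0.90 × 300 × 474 = 128.0 kN.
Governing: min(280.6, 194.4, 128.0) = 128.0 kN → gross-section yield.

128.0 kN (gross-section yield governs)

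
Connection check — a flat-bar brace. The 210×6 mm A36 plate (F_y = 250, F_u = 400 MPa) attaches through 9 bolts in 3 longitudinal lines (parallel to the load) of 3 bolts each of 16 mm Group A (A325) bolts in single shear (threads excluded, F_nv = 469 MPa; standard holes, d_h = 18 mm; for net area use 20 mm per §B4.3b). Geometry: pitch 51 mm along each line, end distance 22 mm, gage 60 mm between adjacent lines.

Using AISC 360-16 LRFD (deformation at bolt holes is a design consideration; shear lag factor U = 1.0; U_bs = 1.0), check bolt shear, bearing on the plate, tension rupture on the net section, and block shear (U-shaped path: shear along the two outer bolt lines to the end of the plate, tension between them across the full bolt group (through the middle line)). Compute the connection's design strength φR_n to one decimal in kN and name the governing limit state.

Bolt shear: A_b = π(16)²/4 = 201.06 mm². φR_n = 0.75 × 469 × 201.06 × 9 × 1 = 636.5 kN.
Bearing (6 mm plate, F_u = 400 MPa): end bolts L_c = 22 − 18/2 = 13, R_n = min(1.2×13×6×400, 2.4×16×6×400) = 37.44 kN/bolt; interior L_c = 51 − 18 = 33, R_n = 92.16 kN/bolt. φR_n = 0.75 × (3×37.44 + 6×92.16) = 499.0 kN.
Tension rupture (net): A_n = (210 − 3×20)×6 = 900 mm² (U = 1.0, A_e = A_n). φR_n = 0.75 × 400 × 900 = 270.0 kN.
Block shear: shear path 2×[22+2×51] = 2×124 mm, A_gv = 1488, A_nv = 2×(124 − 2.5×20)×6 = 888 mm²; tension across gage: (120 − 2×20)×6 = 480 mm². R_n = min(0.6×400×888, 0.6×250×1488) + 1.0×400×480 = min(213.12, 223.2) + 192 = 405.12 kN. φR_n = 0.75 × 405.12 = 303.8 kN.
Governing: min(636.5, 499.0, 270.0, 303.8) = 270.0 kN → net-section rupture.

270.0 kN (net-section rupture governs)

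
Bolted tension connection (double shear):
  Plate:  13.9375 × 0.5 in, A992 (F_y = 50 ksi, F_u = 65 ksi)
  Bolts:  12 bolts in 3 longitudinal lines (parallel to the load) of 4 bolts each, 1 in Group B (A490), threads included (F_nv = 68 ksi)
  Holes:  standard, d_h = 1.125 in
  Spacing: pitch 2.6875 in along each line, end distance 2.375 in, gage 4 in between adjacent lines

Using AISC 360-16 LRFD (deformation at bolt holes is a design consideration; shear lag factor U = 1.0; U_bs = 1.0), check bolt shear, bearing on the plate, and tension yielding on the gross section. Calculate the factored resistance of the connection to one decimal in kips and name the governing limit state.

Bolt shear: A_b = π(1)²/4 = 0.7854 in². φR_n = 0.75 × 68 × 0.7854 × 12 × 2 = 961.3 kips.
Bearing (0.5 in plate, F_u = 65 ksi): end bolts L_c = 2.375 − 1.125/2 = 1.8125, R_n = min(1.2×1.8125×0.5×65, 2.4×1×0.5×65) = 70.688 kips/bolt; interior L_c = 2.6875 − 1.125 = 1.5625, R_n = 60.938 kips/bolt. φR_n = 0.75 × (3×70.688 + 9×60.938) = 570.4 kips.
Tension yield (gross): A_g = 13.9375×0.5 = 6.9688 in². φR_n = 0.90 × 50 × 6.9688 = 313.6 kips.
Governing: min(961.3, 570.4, 313.6) = 313.6 kips → gross-section yield.

313.6 kips (gross-section yield governs)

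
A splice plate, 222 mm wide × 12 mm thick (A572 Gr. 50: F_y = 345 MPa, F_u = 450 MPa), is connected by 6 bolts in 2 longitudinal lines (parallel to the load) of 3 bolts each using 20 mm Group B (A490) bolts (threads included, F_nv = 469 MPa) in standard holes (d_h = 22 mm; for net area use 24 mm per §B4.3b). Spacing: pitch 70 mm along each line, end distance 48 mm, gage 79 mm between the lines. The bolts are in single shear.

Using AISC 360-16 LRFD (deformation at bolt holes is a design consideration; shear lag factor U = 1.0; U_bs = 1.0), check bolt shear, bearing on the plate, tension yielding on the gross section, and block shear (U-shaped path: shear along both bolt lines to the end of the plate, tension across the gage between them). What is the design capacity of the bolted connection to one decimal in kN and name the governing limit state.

663.0 kN (bolt shear governs)

Bolt shear: A_b = π(20)²/4 = 314.16 mm². φR_n = 0.75 × 469 × 314.16 × 6 × 1 = 663.0 kN.
Bearing (12 mm plate, F_u = 450 MPa): end bolts L_c = 48 − 22/2 = 37, R_n = min(1.2×37×12×450, 2.4×20×12×450) = 239.76 kN/bolt; interior L_c = 70 − 22 = 48, R_n = 259.2 kN/bolt. φR_n = 0.75 × (2×239.76 + 4×259.2) = 1137.2 kN.
Tension yield (gross): A_g = 222×12 = 2664 mm². φR_n = 0.90 × 345 × 2664 = 827.2 kN.
Block shear: shear path 2×[48+2×70] = 2×188 mm, A_gv = 4512, A_nv = 2×(188 − 2.5×24)×12 = 3072 mm²; tension across gage: (79 − 1×24)×12 = 660 mm². R_n = min(0.6×450×3072, 0.6×345×4512) + 1.0×450×660 = min(829.44, 933.98) + 297 = 1126.4 kN. φR_n = 0.75 × 1126.4 = 844.8 kN.
Governing: min(663.0, 1137.2, 827.2, 844.8) = 663.0 kN → bolt shear.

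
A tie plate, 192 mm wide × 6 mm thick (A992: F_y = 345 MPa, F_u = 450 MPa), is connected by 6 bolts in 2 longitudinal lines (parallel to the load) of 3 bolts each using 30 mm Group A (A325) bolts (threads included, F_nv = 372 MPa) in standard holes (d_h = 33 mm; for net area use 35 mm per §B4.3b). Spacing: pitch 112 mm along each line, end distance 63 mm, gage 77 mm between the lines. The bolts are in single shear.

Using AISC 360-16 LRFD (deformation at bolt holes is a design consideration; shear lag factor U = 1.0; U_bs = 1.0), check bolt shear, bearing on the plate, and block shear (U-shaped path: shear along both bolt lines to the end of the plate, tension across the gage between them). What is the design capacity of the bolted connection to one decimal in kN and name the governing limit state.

Bolt shear: A_b = π(30)²/4 = 706.86 mm². φR_n = 0.75 × 372 × 706.86 × 6 × 1 = 1183.3 kN.
Bearing (6 mm plate, F_u = 450 MPa): end bolts L_c = 63 − 33/2 = 46.5, R_n = min(1.2×46.5×6×450, 2.4×30×6×450) = 150.66 kN/bolt; interior L_c = 112 − 33 = 79, R_n = 194.4 kN/bolt. φR_n = 0.75 × (2×150.66 + 4×194.4) = 809.2 kN.
Block shear: shear path 2×[63+2×112] = 2×287 mm, A_gv = 3444, A_nv = 2×(287 − 2.5×35)×6 = 2394 mm²; tension across gage: (77 − 1×35)×6 = 252 mm². R_n = min(0.6×450×2394, 0.6×345×3444) + 1.0×450×252 = min(646.38, 712.91) + 113.4 = 759.78 kN. φR_n = 0.75 × 759.78 = 569.8 kN.
Governing: min(1183.3, 809.2, 569.8) = 569.8 kN → block shear.

569.8 kN (block shear governs)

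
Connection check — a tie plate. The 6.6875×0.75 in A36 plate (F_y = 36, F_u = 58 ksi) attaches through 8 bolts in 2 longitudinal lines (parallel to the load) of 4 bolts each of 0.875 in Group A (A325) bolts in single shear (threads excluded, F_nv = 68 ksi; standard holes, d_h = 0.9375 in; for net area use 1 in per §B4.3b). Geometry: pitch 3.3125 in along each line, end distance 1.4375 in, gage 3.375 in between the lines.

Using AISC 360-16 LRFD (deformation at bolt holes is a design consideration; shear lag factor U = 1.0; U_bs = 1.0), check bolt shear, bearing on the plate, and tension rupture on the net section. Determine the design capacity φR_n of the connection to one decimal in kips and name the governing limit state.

152.9 kips (net-section rupture governs)

Bolt shear: A_b = π(0.875)²/4 = 0.60132 in². φR_n = 0.75 × 68 × 0.60132 × 8 × 1 = 245.3 kips.
Bearing (0.75 in plate, F_u = 58 ksi): end bolts L_c = 1.4375 − 0.9375/2 = 0.96875, R_n = min(1.2×0.96875×0.75×58, 2.4×0.875×0.75×58) = 50.569 kips/bolt; interior L_c = 3.3125 − 0.9375 = 2.375, R_n = 91.35 kips/bolt. φR_n = 0.75 × (2×50.569 + 6×91.35) = 486.9 kips.
Tension rupture (net): A_n = (6.6875 − 2×1)×0.75 = 3.5156 in² (U = 1.0, A_e = A_n). φR_n = 0.75 × 58 × 3.5156 = 152.9 kips.
Governing: min(245.3, 486.9, 152.9) = 152.9 kips → net-section rupture.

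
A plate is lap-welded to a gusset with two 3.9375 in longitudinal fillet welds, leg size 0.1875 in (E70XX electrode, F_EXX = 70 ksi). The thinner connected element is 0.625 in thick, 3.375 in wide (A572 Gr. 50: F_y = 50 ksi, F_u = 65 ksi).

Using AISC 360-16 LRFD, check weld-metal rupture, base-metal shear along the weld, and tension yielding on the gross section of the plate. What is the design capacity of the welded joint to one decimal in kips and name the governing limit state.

32.9 kips (weld metal governs)

Weld metal: throat = 0.707×0.1875 = 0.13256 in, L = 2×3.9375 = 7.875 in. φR_n = 0.75 × 0.6 × 70 × 0.13256 × 7.875 = 32.9 kips.
Base metal shear (0.625 in plate): yield φR_n = 1.0×0.6×50×0.625×7.875 = 147.7 kips; rupture φR_n = 0.75×0.6×65×0.625×7.875 = 144.0 kips; take 144.0 kips (rupture).
Tension yield (gross): A_g = 3.375×0.625 = 2.1094 in². φR_n = 0.90 × 50 × 2.1094 = 94.9 kips.
Governing: min(32.9, 144.0, 94.9) = 32.9 kips → weld metal.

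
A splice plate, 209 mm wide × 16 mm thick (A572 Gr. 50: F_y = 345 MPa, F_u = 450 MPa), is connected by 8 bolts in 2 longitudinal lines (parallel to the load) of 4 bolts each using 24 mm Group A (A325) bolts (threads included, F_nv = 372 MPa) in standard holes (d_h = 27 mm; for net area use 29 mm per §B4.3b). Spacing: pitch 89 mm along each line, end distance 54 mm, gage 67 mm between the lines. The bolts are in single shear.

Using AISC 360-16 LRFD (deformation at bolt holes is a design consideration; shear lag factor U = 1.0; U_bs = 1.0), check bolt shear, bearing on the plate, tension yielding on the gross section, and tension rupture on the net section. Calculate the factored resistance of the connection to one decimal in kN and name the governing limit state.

815.4 kN (net-section rupture governs)

Bolt shear: A_b = π(24)²/4 = 452.39 mm². φR_n = 0.75 × 372 × 452.39 × 8 × 1 = 1009.7 kN.
Bearing (16 mm plate, F_u = 450 MPa): end bolts L_c = 54 − 27/2 = 40.5, R_n = min(1.2×40.5×16×450, 2.4×24×16×450) = 349.92 kN/bolt; interior L_c = 89 − 27 = 62, R_n = 414.72 kN/bolt. φR_n = 0.75 × (2×349.92 + 6×414.72) = 2391.1 kN.
Tension yield (gross): A_g = 209×16 = 3344 mm². φR_n = 0.90 × 345 × 3344 = 1038.3 kN.
Tension rupture (net): A_n = (209 − 2×29)×16 = 2416 mm² (U = 1.0, A_e = A_n). φR_n = 0.75 × 450 × 2416 = 815.4 kN.
Governing: min(1009.7, 2391.1, 1038.3, 815.4) = 815.4 kN → net-section rupture.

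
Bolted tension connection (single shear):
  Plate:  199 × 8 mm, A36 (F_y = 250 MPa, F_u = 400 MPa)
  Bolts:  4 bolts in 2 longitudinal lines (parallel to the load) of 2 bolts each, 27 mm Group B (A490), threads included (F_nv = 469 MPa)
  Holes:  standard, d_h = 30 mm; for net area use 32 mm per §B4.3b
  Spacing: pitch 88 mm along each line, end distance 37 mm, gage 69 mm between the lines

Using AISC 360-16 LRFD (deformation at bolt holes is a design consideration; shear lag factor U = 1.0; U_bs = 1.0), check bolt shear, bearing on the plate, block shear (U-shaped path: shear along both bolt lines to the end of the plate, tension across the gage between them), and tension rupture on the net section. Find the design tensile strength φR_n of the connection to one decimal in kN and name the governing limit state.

Bolt shear: A_b = π(27)²/4 = 572.56 mm². φR_n = 0.75 × 469 × 572.56 × 4 × 1 = 805.6 kN.
Bearing (8 mm plate, F_u = 400 MPa): end bolts L_c = 37 − 30/2 = 22, R_n = min(1.2×22×8×400, 2.4×27×8×400) = 84.48 kN/bolt; interior L_c = 88 − 30 = 58, R_n = 207.36 kN/bolt. φR_n = 0.75 × (2×84.48 + 2×207.36) = 437.8 kN.
Block shear: shear path 2×[37+1×88] = 2×125 mm, A_gv = 2000, A_nv = 2×(125 − 1.5×32)×8 = 1232 mm²; tension across gage: (69 − 1×32)×8 = 296 mm². R_n = min(0.6×400×1232, 0.6×250×2000) + 1.0×400×296 = min(295.68, 300) + 118.4 = 414.08 kN. φR_n = 0.75 × 414.08 = 310.6 kN.
Tension rupture (net): A_n = (199 − 2×32)×8 = 1080 mm² (U = 1.0, A_e = A_n). φR_n = 0.75 × 400 × 1080 = 324.0 kN.
Governing: min(805.6, 437.8, 310.6, 324.0) = 310.6 kN → block shear.

310.6 kN (block shear governs)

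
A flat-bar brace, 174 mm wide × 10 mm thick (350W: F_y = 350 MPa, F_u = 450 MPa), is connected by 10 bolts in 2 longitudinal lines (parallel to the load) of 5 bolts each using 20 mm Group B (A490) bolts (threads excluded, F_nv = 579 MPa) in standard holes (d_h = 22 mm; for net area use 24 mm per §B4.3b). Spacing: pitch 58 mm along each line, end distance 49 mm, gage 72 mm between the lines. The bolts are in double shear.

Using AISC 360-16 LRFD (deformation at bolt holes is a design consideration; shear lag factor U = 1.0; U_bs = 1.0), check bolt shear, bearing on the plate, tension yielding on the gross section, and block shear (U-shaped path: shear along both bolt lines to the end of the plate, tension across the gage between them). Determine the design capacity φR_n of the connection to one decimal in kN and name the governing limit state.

Bolt shear: A_b = π(20)²/4 = 314.16 mm². φR_n = 0.75 × 579 × 314.16 × 10 × 2 = 2728.5 kN.
Bearing (10 mm plate, F_u = 450 MPa): end bolts L_c = 49 − 22/2 = 38, R_n = min(1.2×38×10×450, 2.4×20×10×450) = 205.2 kN/bolt; interior L_c = 58 − 22 = 36, R_n = 194.4 kN/bolt. φR_n = 0.75 × (2×205.2 + 8×194.4) = 1474.2 kN.
Tension yield (gross): A_g = 174×10 = 1740 mm². φR_n = 0.90 × 350 × 1740 = 548.1 kN.
Block shear: shear path 2×[49+4×58] = 2×281 mm, A_gv = 5620, A_nv = 2×(281 − 4.5×24)×10 = 3460 mm²; tension across gage: (72 − 1×24)×10 = 480 mm². R_n = min(0.6×450×3460, 0.6×350×5620) + 1.0×450×480 = min(934.2, 1180.2) + 216 = 1150.2 kN. φR_n = 0.75 × 1150.2 = 862.7 kN.
Governing: min(2728.5, 1474.2, 548.1, 862.7) = 548.1 kN → gross-section yield.

548.1 kN (gross-section yield governs)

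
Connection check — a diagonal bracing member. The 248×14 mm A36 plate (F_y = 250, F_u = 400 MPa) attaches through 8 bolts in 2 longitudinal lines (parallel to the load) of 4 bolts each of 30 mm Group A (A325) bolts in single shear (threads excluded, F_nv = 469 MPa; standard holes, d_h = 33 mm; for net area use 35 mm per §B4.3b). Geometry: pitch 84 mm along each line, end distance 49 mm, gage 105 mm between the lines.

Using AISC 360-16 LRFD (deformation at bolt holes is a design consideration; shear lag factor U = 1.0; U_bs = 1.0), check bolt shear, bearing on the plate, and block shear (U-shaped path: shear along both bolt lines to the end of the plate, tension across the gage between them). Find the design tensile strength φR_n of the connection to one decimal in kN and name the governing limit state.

Bolt shear: A_b = π(30)²/4 = 706.86 mm². φR_n = 0.75 × 469 × 706.86 × 8 × 1 = 1989.1 kN.
Bearing (14 mm plate, F_u = 400 MPa): end bolts L_c = 49 − 33/2 = 32.5, R_n = min(1.2×32.5×14×400, 2.4×30×14×400) = 218.4 kN/bolt; interior L_c = 84 − 33 = 51, R_n = 342.72 kN/bolt. φR_n = 0.75 × (2×218.4 + 6×342.72) = 1869.8 kN.
Block shear: shear path 2×[49+3×84] = 2×301 mm, A_gv = 8428, A_nv = 2×(301 − 3.5×35)×14 = 4998 mm²; tension across gage: (105 − 1×35)×14 = 980 mm². R_n = min(0.6×400×4998, 0.6×250×8428) + 1.0×400×980 = min(1199.5, 1264.2) + 392 = 1591.5 kN. φR_n = 0.75 × 1591.5 = 1193.6 kN.
Governing: min(1989.1, 1869.8, 1193.6) = 1193.6 kN → block shear.

1193.6 kN (block shear governs)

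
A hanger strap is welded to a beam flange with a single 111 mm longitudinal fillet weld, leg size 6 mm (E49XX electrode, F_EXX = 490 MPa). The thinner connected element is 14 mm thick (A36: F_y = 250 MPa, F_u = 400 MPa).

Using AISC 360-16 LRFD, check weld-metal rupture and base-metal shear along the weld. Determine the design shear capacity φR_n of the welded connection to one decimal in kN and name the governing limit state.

103.8 kN (weld metal governs)

Weld metal: throat = 0.707×6 = 4.242 mm, L = 111 mm. φR_n = 0.75 × 0.6 × 490 × 4.242 × 111 = 103.8 kN.
Base metal shear (14 mm plate): yield φR_n = 1.0×0.6×250×14×111 = 233.1 kN; rupture φR_n = 0.75×0.6×400×14×111 = 279.7 kN; take 233.1 kN (yield).
Governing: min(103.8, 233.1) = 103.8 kN → weld metal.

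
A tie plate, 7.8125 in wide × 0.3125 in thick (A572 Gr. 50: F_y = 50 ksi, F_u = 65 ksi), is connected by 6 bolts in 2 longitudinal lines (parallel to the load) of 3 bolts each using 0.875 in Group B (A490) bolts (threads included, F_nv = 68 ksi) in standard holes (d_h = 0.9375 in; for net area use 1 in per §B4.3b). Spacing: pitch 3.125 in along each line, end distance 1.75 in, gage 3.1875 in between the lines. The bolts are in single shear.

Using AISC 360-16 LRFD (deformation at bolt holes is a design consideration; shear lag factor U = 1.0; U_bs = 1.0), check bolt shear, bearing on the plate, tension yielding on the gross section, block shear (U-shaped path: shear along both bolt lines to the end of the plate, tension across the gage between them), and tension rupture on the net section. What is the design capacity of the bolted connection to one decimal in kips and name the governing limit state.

Bolt shear: A_b = π(0.875)²/4 = 0.60132 in². φR_n = 0.75 × 68 × 0.60132 × 6 × 1 = 184.0 kips.
Bearing (0.3125 in plate, F_u = 65 ksi): end bolts L_c = 1.75 − 0.9375/2 = 1.28125, R_n = min(1.2×1.28125×0.3125×65, 2.4×0.875×0.3125×65) = 31.23 kips/bolt; interior L_c = 3.125 − 0.9375 = 2.1875, R_n = 42.656 kips/bolt. φR_n = 0.75 × (2×31.23 + 4×42.656) = 174.8 kips.
Tension yield (gross): A_g = 7.8125×0.3125 = 2.4414 in². φR_n = 0.90 × 50 × 2.4414 = 109.9 kips.
Block shear: shear path 2×[1.75+2×3.125] = 2×8 in, A_gv = 5, A_nv = 2×(8 − 2.5×1)×0.3125 = 3.4375 in²; tension across gage: (3.1875 − 1×1)×0.3125 = 0.68359 in². R_n = min(0.6×65×3.4375, 0.6×50×5) + 1.0×65×0.68359 = min(134.06, 150) + 44.433 = 178.49 kips. φR_n = 0.75 × 178.49 = 133.9 kips.
Tension rupture (net): A_n = (7.8125 − 2×1)×0.3125 = 1.8164 in² (U = 1.0, A_e = A_n). φR_n = 0.75 × 65 × 1.8164 = 88.5 kips.
Governing: min(184.0, 174.8, 109.9, 133.9, 88.5) = 88.5 kips → net-section rupture.

88.5 kips (net-section rupture governs)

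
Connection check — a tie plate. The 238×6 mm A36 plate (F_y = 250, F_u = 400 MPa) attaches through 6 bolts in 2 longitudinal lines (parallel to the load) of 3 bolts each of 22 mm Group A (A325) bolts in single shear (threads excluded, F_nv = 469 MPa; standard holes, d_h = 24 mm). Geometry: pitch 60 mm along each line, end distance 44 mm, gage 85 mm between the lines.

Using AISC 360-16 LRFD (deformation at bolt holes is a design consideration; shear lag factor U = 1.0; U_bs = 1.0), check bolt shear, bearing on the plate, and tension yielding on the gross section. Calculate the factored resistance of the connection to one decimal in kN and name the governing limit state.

Bolt shear: A_b = π(22)²/4 = 380.13 mm². φR_n = 0.75 × 469 × 380.13 × 6 × 1 = 802.3 kN.
Bearing (6 mm plate, F_u = 400 MPa): end bolts L_c = 44 − 24/2 = 32, R_n = min(1.2×32×6×400, 2.4×22×6×400) = 92.16 kN/bolt; interior L_c = 60 − 24 = 36, R_n = 103.68 kN/bolt. φR_n = 0.75 × (2×92.16 + 4×103.68) = 449.3 kN.
Tension yield (gross): A_g = 238×6 = 1428 mm². φR_n = 0.90 × 250 × 1428 = 321.3 kN.
Governing: min(802.3, 449.3, 321.3) = 321.3 kN → gross-section yield.

321.3 kN (gross-section yield governs)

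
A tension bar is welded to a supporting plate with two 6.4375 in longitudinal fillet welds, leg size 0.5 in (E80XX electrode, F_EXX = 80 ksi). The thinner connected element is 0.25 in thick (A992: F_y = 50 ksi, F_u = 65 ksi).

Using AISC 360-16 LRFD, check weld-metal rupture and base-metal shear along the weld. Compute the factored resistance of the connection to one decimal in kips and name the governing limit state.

94.1 kips (base-metal shear governs)

Weld metal: throat = 0.707×0.5 = 0.3535 in, L = 2×6.4375 = 12.875 in. φR_n = 0.75 × 0.6 × 80 × 0.3535 × 12.875 = 163.8 kips.
Base metal shear (0.25 in plate): yield φR_n = 1.0×0.6×50×0.25×12.875 = 96.6 kips; rupture φR_n = 0.75×0.6×65×0.25×12.875 = 94.1 kips; take 94.1 kips (rupture).
Governing: min(163.8, 94.1) = 94.1 kips → base-metal shear.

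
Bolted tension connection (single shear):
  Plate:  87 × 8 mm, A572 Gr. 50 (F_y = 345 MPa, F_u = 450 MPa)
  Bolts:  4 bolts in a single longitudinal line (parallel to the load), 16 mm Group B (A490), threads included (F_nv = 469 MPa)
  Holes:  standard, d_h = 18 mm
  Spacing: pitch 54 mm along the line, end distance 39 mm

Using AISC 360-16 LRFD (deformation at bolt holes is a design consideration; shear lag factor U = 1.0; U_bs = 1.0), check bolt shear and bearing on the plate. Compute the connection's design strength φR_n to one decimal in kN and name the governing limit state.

282.9 kN (bolt shear governs)

Bolt shear: A_b = π(16)²/4 = 201.06 mm². φR_n = 0.75 × 469 × 201.06 × 4 × 1 = 282.9 kN.
Bearing (8 mm plate, F_u = 450 MPa): end bolts L_c = 39 − 18/2 = 30, R_n = min(1.2×30×8×450, 2.4×16×8×450) = 129.6 kN/bolt; interior L_c = 54 − 18 = 36, R_n = 138.24 kN/bolt. φR_n = 0.75 × (1×129.6 + 3×138.24) = 408.2 kN.
Governing: min(282.9, 408.2) = 282.9 kN → bolt shear.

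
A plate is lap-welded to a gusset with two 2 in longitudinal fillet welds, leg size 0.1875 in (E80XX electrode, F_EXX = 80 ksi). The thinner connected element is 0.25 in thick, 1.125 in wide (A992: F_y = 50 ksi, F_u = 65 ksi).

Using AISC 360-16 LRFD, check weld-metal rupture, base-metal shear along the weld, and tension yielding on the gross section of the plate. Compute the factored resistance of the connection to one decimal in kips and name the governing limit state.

12.7 kips (gross-section yield governs)

Weld metal: throat = 0.707×0.1875 = 0.13256 in, L = 2×2 = 4 in. φR_n = 0.75 × 0.6 × 80 × 0.13256 × 4 = 19.1 kips.
Base metal shear (0.25 in plate): yield φR_n = 1.0×0.6×50×0.25×4 = 30.0 kips; rupture φR_n = 0.75×0.6×65×0.25×4 = 29.3 kips; take 29.3 kips (rupture).
Tension yield (gross): A_g = 1.125×0.25 = 0.28125 in². φR_n = 0.90 × 50 × 0.28125 = 12.7 kips.
Governing: min(19.1, 29.3, 12.7) = 12.7 kips → gross-section yield.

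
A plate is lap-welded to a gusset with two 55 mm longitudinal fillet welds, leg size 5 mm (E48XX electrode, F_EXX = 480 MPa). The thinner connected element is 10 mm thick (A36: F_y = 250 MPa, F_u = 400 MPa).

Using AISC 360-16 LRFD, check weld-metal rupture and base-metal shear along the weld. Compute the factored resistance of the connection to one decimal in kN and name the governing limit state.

84.0 kN (weld metal governs)

Weld metal: throat = 0.707×5 = 3.535 mm, L = 2×55 = 110 mm. φR_n = 0.75 × 0.6 × 480 × 3.535 × 110 = 84.0 kN.
Base metal shear (10 mm plate): yield φR_n = 1.0×0.6×250×10×110 = 165.0 kN; rupture φR_n = 0.75×0.6×400×10×110 = 198.0 kN; take 165.0 kN (yield).
Governing: min(84.0, 165.0) = 84.0 kN → weld metal.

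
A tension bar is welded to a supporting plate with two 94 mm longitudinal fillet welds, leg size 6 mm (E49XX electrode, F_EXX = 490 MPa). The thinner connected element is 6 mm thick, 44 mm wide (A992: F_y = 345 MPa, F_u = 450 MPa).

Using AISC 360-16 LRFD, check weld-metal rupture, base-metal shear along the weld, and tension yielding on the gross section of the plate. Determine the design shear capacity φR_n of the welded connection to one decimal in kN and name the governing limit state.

82.0 kN (gross-section yield governs)

Weld metal: throat = 0.707×6 = 4.242 mm, L = 2×94 = 188 mm. φR_n = 0.75 × 0.6 × 490 × 4.242 × 188 = 175.8 kN.
Base metal shear (6 mm plate): yield φR_n = 1.0×0.6×345×6×188 = 233.5 kN; rupture φR_n = 0.75×0.6×450×6×188 = 228.4 kN; take 228.4 kN (rupture).
Tension yield (gross): A_g = 44×6 = 264 mm². φR_n = 0.90 × 345 × 264 = 82.0 kN.
Governing: min(175.8, 228.4, 82.0) = 82.0 kN → gross-section yield.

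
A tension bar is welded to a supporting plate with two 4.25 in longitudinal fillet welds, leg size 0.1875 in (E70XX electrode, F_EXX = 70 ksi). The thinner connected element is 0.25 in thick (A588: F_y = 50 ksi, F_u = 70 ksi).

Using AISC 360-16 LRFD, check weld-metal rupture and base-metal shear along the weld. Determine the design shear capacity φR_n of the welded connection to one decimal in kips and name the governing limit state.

35.5 kips (weld metal governs)

Weld metal: throat = 0.707×0.1875 = 0.13256 in, L = 2×4.25 = 8.5 in. φR_n = 0.75 × 0.6 × 70 × 0.13256 × 8.5 = 35.5 kips.
Base metal shear (0.25 in plate): yield φR_n = 1.0×0.6×50×0.25×8.5 = 63.8 kips; rupture φR_n = 0.75×0.6×70×0.25×8.5 = 66.9 kips; take 63.8 kips (yield).
Governing: min(35.5, 63.8) = 35.5 kips → weld metal.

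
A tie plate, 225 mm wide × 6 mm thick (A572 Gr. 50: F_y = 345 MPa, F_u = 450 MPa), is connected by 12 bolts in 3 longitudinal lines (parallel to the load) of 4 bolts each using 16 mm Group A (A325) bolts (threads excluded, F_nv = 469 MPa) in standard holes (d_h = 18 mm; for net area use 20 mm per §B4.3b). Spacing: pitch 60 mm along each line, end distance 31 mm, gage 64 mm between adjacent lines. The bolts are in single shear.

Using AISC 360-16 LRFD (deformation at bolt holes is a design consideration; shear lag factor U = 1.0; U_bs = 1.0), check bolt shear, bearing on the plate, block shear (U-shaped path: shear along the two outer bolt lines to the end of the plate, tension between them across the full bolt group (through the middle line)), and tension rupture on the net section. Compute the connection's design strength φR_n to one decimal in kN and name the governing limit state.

334.1 kN (net-section rupture governs)

Bolt shear: A_b = π(16)²/4 = 201.06 mm². φR_n = 0.75 × 469 × 201.06 × 12 × 1 = 848.7 kN.
Bearing (6 mm plate, F_u = 450 MPa): end bolts L_c = 31 − 18/2 = 22, R_n = min(1.2×22×6×450, 2.4×16×6×450) = 71.28 kN/bolt; interior L_c = 60 − 18 = 42, R_n = 103.68 kN/bolt. φR_n = 0.75 × (3×71.28 + 9×103.68) = 860.2 kN.
Block shear: shear path 2×[31+3×60] = 2×211 mm, A_gv = 2532, A_nv = 2×(211 − 3.5×20)×6 = 1692 mm²; tension across gage: (128 − 2×20)×6 = 528 mm². R_n = min(0.6×450×1692, 0.6×345×2532) + 1.0×450×528 = min(456.84, 524.12) + 237.6 = 694.44 kN. φR_n = 0.75 × 694.44 = 520.8 kN.
Tension rupture (net): A_n = (225 − 3×20)×6 = 990 mm² (U = 1.0, A_e = A_n). φR_n = 0.75 × 450 × 990 = 334.1 kN.
Governing: min(848.7, 860.2, 520.8, 334.1) = 334.1 kN → net-section rupture.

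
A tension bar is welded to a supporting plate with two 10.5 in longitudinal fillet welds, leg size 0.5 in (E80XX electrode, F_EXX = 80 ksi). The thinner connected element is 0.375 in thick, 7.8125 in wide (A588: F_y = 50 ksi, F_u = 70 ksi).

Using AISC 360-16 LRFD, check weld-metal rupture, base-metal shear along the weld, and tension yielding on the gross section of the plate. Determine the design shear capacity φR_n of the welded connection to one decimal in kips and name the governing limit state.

131.8 kips (gross-section yield governs)

Weld metal: throat = 0.707×0.5 = 0.3535 in, L = 2×10.5 = 21 in. φR_n = 0.75 × 0.6 × 80 × 0.3535 × 21 = 267.2 kips.
Base metal shear (0.375 in plate): yield φR_n = 1.0×0.6×50×0.375×21 = 236.3 kips; rupture φR_n = 0.75×0.6×70×0.375×21 = 248.1 kips; take 236.3 kips (yield).
Tension yield (gross): A_g = 7.8125×0.375 = 2.9297 in². φR_n = 0.90 × 50 × 2.9297 = 131.8 kips.
Governing: min(267.2, 236.3, 131.8) = 131.8 kips → gross-section yield.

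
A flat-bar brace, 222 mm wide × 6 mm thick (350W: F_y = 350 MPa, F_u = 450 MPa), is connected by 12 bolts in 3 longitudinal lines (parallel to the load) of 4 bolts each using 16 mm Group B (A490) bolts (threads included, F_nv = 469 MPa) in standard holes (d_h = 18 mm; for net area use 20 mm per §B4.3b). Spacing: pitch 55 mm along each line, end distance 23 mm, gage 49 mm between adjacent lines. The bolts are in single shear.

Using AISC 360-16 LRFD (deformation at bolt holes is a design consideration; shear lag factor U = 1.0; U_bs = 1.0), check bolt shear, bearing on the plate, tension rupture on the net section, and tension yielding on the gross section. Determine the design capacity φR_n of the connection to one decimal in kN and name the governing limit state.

328.1 kN (net-section rupture governs)

Bolt shear: A_b = π(16)²/4 = 201.06 mm². φR_n = 0.75 × 469 × 201.06 × 12 × 1 = 848.7 kN.
Bearing (6 mm plate, F_u = 450 MPa): end bolts L_c = 23 − 18/2 = 14, R_n = min(1.2×14×6×450, 2.4×16×6×450) = 45.36 kN/bolt; interior L_c = 55 − 18 = 37, R_n = 103.68 kN/bolt. φR_n = 0.75 × (3×45.36 + 9×103.68) = 801.9 kN.
Tension rupture (net): A_n = (222 − 3×20)×6 = 972 mm² (U = 1.0, A_e = A_n). φR_n = 0.75 × 450 × 972 = 328.1 kN.
Tension yield (gross): A_g = 222×6 = 1332 mm². φR_n = 0.90 × 350 × 1332 = 419.6 kN.
Governing: min(848.7, 801.9, 328.1, 419.6) = 328.1 kN → net-section rupture.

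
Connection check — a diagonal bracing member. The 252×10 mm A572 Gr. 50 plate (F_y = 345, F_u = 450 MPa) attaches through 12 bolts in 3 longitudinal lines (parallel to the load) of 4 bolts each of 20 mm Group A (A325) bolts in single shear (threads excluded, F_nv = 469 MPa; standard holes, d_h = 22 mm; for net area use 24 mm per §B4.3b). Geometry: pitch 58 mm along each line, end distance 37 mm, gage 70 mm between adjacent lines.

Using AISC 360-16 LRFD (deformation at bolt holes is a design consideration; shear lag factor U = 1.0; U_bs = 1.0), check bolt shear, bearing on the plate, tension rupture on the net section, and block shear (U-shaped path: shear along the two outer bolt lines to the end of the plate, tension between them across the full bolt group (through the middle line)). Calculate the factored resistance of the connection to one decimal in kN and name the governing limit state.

607.5 kN (net-section rupture governs)

Bolt shear: A_b = π(20)²/4 = 314.16 mm². φR_n = 0.75 × 469 × 314.16 × 12 × 1 = 1326.1 kN.
Bearing (10 mm plate, F_u = 450 MPa): end bolts L_c = 37 − 22/2 = 26, R_n = min(1.2×26×10×450, 2.4×20×10×450) = 140.4 kN/bolt; interior L_c = 58 − 22 = 36, R_n = 194.4 kN/bolt. φR_n = 0.75 × (3×140.4 + 9×194.4) = 1628.1 kN.
Tension rupture (net): A_n = (252 − 3×24)×10 = 1800 mm² (U = 1.0, A_e = A_n). φR_n = 0.75 × 450 × 1800 = 607.5 kN.
Block shear: shear path 2×[37+3×58] = 2×211 mm, A_gv = 4220, A_nv = 2×(211 − 3.5×24)×10 = 2540 mm²; tension across gage: (140 − 2×24)×10 = 920 mm². R_n = min(0.6×450×2540, 0.6×345×4220) + 1.0×450×920 = min(685.8, 873.54) + 414 = 1099.8 kN. φR_n = 0.75 × 1099.8 = 824.9 kN.
Governing: min(1326.1, 1628.1, 607.5, 824.9) = 607.5 kN → net-section rupture.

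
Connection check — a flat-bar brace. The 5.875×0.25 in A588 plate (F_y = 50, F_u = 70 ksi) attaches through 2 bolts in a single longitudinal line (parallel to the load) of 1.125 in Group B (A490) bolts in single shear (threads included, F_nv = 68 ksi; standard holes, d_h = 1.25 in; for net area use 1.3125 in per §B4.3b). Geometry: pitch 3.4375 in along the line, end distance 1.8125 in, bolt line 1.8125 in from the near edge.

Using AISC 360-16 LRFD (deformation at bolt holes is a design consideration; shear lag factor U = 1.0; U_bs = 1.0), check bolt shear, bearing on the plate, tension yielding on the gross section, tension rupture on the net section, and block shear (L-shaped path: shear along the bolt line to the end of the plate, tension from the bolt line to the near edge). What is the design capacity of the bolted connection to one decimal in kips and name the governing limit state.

41.0 kips (block shear governs)

Bolt shear: A_b = π(1.125)²/4 = 0.99402 in². φR_n = 0.75 × 68 × 0.99402 × 2 × 1 = 101.4 kips.
Bearing (0.25 in plate, F_u = 70 ksi): end bolts L_c = 1.8125 − 1.25/2 = 1.1875, R_n = min(1.2×1.1875×0.25×70, 2.4×1.125×0.25×70) = 24.938 kips/bolt; interior L_c = 3.4375 − 1.25 = 2.1875, R_n = 45.938 kips/bolt. φR_n = 0.75 × (1×24.938 + 1×45.938) = 53.2 kips.
Tension yield (gross): A_g = 5.875×0.25 = 1.4688 in². φR_n = 0.90 × 50 × 1.4688 = 66.1 kips.
Tension rupture (net): A_n = (5.875 − 1×1.3125)×0.25 = 1.1406 in² (U = 1.0, A_e = A_n). φR_n = 0.75 × 70 × 1.1406 = 59.9 kips.
Block shear: shear path 1×[1.8125+1×3.4375] = 1×5.25 in, A_gv = 1.3125, A_nv = 1×(5.25 − 1.5×1.3125)×0.25 = 0.82031 in²; tension to near edge: (1.8125 − 0.5×1.3125)×0.25 = 0.28906 in². R_n = min(0.6×70×0.82031, 0.6×50×1.3125) + 1.0×70×0.28906 = min(34.453, 39.375) + 20.234 = 54.687 kips. φR_n = 0.75 × 54.687 = 41.0 kips.
Governing: min(101.4, 53.2, 66.1, 59.9, 41.0) = 41.0 kips → block shear.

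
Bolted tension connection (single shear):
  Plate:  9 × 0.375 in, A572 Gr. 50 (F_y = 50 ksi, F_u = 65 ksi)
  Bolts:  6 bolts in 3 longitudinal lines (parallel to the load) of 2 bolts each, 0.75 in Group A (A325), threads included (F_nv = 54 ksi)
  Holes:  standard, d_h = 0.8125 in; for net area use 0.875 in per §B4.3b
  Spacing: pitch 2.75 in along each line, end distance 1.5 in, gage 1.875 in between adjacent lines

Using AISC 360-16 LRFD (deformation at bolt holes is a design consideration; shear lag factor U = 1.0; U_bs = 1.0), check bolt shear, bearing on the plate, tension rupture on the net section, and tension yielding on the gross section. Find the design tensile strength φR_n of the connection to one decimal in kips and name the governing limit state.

107.4 kips (bolt shear governs)

Bolt shear: A_b = π(0.75)²/4 = 0.44179 in². φR_n = 0.75 × 54 × 0.44179 × 6 × 1 = 107.4 kips.
Bearing (0.375 in plate, F_u = 65 ksi): end bolts L_c = 1.5 − 0.8125/2 = 1.09375, R_n = min(1.2×1.09375×0.375×65, 2.4×0.75×0.375×65) = 31.992 kips/bolt; interior L_c = 2.75 − 0.8125 = 1.9375, R_n = 43.875 kips/bolt. φR_n = 0.75 × (3×31.992 + 3×43.875) = 170.7 kips.
Tension rupture (net): A_n = (9 − 3×0.875)×0.375 = 2.3906 in² (U = 1.0, A_e = A_n). φR_n = 0.75 × 65 × 2.3906 = 116.5 kips.
Tension yield (gross): A_g = 9×0.375 = 3.375 in². φR_n = 0.90 × 50 × 3.375 = 151.9 kips.
Governing: min(107.4, 170.7, 116.5, 151.9) = 107.4 kips → bolt shear.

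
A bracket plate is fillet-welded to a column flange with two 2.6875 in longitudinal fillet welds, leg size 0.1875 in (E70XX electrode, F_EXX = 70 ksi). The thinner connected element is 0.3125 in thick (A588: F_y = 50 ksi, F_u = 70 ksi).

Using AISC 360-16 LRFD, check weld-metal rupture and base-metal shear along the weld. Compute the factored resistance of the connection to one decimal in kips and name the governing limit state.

22.4 kips (weld metal governs)

Weld metal: throat = 0.707×0.1875 = 0.13256 in, L = 2×2.6875 = 5.375 in. φR_n = 0.75 × 0.6 × 70 × 0.13256 × 5.375 = 22.4 kips.
Base metal shear (0.3125 in plate): yield φR_n = 1.0×0.6×50×0.3125×5.375 = 50.4 kips; rupture φR_n = 0.75×0.6×70×0.3125×5.375 = 52.9 kips; take 50.4 kips (yield).
Governing: min(22.4, 50.4) = 22.4 kips → weld metal.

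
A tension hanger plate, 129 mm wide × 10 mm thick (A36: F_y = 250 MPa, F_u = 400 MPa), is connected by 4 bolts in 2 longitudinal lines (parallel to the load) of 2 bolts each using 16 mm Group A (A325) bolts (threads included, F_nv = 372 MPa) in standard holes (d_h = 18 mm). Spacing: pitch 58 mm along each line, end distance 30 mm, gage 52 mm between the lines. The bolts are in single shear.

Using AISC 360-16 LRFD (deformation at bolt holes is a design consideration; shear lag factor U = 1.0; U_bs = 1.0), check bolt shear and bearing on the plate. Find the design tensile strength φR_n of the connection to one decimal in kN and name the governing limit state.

224.4 kN (bolt shear governs)

Bolt shear: A_b = π(16)²/4 = 201.06 mm². φR_n = 0.75 × 372 × 201.06 × 4 × 1 = 224.4 kN.
Bearing (10 mm plate, F_u = 400 MPa): end bolts L_c = 30 − 18/2 = 21, R_n = min(1.2×21×10×400, 2.4×16×10×400) = 100.8 kN/bolt; interior L_c = 58 − 18 = 40, R_n = 153.6 kN/bolt. φR_n = 0.75 × (2×100.8 + 2×153.6) = 381.6 kN.
Governing: min(224.4, 381.6) = 224.4 kN → bolt shear.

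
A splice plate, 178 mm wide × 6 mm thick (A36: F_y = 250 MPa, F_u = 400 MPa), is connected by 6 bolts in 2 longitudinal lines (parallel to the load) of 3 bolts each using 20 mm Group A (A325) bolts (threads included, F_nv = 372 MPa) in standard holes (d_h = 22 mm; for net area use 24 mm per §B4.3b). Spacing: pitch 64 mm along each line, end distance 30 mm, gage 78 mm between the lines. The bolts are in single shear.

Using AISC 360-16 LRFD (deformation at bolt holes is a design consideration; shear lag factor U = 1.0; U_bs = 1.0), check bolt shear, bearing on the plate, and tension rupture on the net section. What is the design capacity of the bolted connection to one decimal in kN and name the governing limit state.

Bolt shear: A_b = π(20)²/4 = 314.16 mm². φR_n = 0.75 × 372 × 314.16 × 6 × 1 = 525.9 kN.
Bearing (6 mm plate, F_u = 400 MPa): end bolts L_c = 30 − 22/2 = 19, R_n = min(1.2×19×6×400, 2.4×20×6×400) = 54.72 kN/bolt; interior L_c = 64 − 22 = 42, R_n = 115.2 kN/bolt. φR_n = 0.75 × (2×54.72 + 4×115.2) = 427.7 kN.
Tension rupture (net): A_n = (178 − 2×24)×6 = 780 mm² (U = 1.0, A_e = A_n). φR_n = 0.75 × 400 × 780 = 234.0 kN.
Governing: min(525.9, 427.7, 234.0) = 234.0 kN → net-section rupture.

234.0 kN (net-section rupture governs)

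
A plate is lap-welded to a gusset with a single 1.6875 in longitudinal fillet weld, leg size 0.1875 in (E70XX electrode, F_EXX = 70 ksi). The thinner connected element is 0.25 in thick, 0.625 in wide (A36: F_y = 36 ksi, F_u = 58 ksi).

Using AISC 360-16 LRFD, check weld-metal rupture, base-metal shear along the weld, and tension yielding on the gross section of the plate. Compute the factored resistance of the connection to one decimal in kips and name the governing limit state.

Weld metal: throat = 0.707×0.1875 = 0.13256 in, L = 1.6875 in. φR_n = 0.75 × 0.6 × 70 × 0.13256 × 1.6875 = 7.0 kips.
Base metal shear (0.25 in plate): yield φR_n = 1.0×0.6×36×0.25×1.6875 = 9.1 kips; rupture φR_n = 0.75×0.6×58×0.25×1.6875 = 11.0 kips; take 9.1 kips (yield).
Tension yield (gross): A_g = 0.625×0.25 = 0.15625 in². φR_n = 0.90 × 36 × 0.15625 = 5.1 kips.
Governing: min(7.0, 9.1, 5.1) = 5.1 kips → gross-section yield.

5.1 kips (gross-section yield governs)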